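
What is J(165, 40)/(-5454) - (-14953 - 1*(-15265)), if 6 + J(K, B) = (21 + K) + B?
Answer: -850934/2727 ≈ -312.04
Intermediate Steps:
J(K, B) = 15 + B + K (J(K, B) = -6 + ((21 + K) + B) = -6 + (21 + B + K) = 15 + B + K)
J(165, 40)/(-5454) - (-14953 - 1*(-15265)) = (15 + 40 + 165)/(-5454) - (-14953 - 1*(-15265)) = 220*(-1/5454) - (-14953 + 15265) = -110/2727 - 1*312 = -110/2727 - 312 = -850934/2727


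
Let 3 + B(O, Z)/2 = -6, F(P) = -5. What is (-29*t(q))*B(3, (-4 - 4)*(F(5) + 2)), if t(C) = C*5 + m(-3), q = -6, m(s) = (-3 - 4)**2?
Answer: 9918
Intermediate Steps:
m(s) = 49 (m(s) = (-7)**2 = 49)
B(O, Z) = -18 (B(O, Z) = -6 + 2*(-6) = -6 - 12 = -18)
t(C) = 49 + 5*C (t(C) = C*5 + 49 = 5*C + 49 = 49 + 5*C)
(-29*t(q))*B(3, (-4 - 4)*(F(5) + 2)) = -29*(49 + 5*(-6))*(-18) = -29*(49 - 30)*(-18) = -29*19*(-18) = -551*(-18) = 9918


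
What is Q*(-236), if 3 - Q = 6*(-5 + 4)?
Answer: -2124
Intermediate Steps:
Q = 9 (Q = 3 - 6*(-5 + 4) = 3 - 6*(-1) = 3 - 1*(-6) = 3 + 6 = 9)
Q*(-236) = 9*(-236) = -2124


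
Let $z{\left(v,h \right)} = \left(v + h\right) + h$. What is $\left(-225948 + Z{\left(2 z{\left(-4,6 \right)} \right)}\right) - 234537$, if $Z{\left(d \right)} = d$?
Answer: $-460469$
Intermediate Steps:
$z{\left(v,h \right)} = v + 2 h$ ($z{\left(v,h \right)} = \left(h + v\right) + h = v + 2 h$)
$\left(-225948 + Z{\left(2 z{\left(-4,6 \right)} \right)}\right) - 234537 = \left(-225948 + 2 \left(-4 + 2 \cdot 6\right)\right) - 234537 = \left(-225948 + 2 \left(-4 + 12\right)\right) - 234537 = \left(-225948 + 2 \cdot 8\right) - 234537 = \left(-225948 + 16\right) - 234537 = -225932 - 234537 = -460469$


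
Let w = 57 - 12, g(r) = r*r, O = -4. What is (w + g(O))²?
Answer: 3721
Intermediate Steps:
g(r) = r²
w = 45
(w + g(O))² = (45 + (-4)²)² = (45 + 16)² = 61² = 3721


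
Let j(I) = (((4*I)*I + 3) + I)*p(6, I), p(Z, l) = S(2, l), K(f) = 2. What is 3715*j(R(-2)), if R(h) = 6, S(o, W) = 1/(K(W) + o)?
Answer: 568395/4 ≈ 1.4210e+5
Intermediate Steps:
S(o, W) = 1/(2 + o)
p(Z, l) = ¼ (p(Z, l) = 1/(2 + 2) = 1/4 = ¼)
j(I) = ¾ + I² + I/4 (j(I) = (((4*I)*I + 3) + I)*(¼) = ((4*I² + 3) + I)*(¼) = ((3 + 4*I²) + I)*(¼) = (3 + I + 4*I²)*(¼) = ¾ + I² + I/4)
3715*j(R(-2)) = 3715*(¾ + 6² + (¼)*6) = 3715*(¾ + 36 + 3/2) = 3715*(153/4) = 568395/4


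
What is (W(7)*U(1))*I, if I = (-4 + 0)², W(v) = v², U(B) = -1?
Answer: -784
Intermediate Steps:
I = 16 (I = (-4)² = 16)
(W(7)*U(1))*I = (7²*(-1))*16 = (49*(-1))*16 = -49*16 = -784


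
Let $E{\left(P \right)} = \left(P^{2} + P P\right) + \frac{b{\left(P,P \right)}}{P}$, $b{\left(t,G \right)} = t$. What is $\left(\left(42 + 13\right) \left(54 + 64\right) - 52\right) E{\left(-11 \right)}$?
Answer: $1564434$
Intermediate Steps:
$E{\left(P \right)} = 1 + 2 P^{2}$ ($E{\left(P \right)} = \left(P^{2} + P P\right) + \frac{P}{P} = \left(P^{2} + P^{2}\right) + 1 = 2 P^{2} + 1 = 1 + 2 P^{2}$)
$\left(\left(42 + 13\right) \left(54 + 64\right) - 52\right) E{\left(-11 \right)} = \left(\left(42 + 13\right) \left(54 + 64\right) - 52\right) \left(1 + 2 \left(-11\right)^{2}\right) = \left(55 \cdot 118 - 52\right) \left(1 + 2 \cdot 121\right) = \left(6490 - 52\right) \left(1 + 242\right) = 6438 \cdot 243 = 1564434$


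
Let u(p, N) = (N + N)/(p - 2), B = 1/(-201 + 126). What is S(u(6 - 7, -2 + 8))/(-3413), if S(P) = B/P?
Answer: -1/1023900 ≈ -9.7666e-7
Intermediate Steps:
B = -1/75 (B = 1/(-75) = -1/75 ≈ -0.013333)
u(p, N) = 2*N/(-2 + p) (u(p, N) = (2*N)/(-2 + p) = 2*N/(-2 + p))
S(P) = -1/(75*P)
S(u(6 - 7, -2 + 8))/(-3413) = -(-2 + (6 - 7))/(2*(-2 + 8))/75/(-3413) = -1/(75*(2*6/(-2 - 1)))*(-1/3413) = -1/(75*(2*6/(-3)))*(-1/3413) = -1/(75*(2*6*(-⅓)))*(-1/3413) = -1/75/(-4)*(-1/3413) = -1/75*(-¼)*(-1/3413) = (1/300)*(-1/3413) = -1/1023900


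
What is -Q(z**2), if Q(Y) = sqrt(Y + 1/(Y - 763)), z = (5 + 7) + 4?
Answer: -sqrt(389373)/39 ≈ -16.000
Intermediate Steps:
z = 16 (z = 12 + 4 = 16)
Q(Y) = sqrt(Y + 1/(-763 + Y))
-Q(z**2) = -sqrt((1 + 16**2*(-763 + 16**2))/(-763 + 16**2)) = -sqrt((1 + 256*(-763 + 256))/(-763 + 256)) = -sqrt((1 + 256*(-507))/(-507)) = -sqrt(-(1 - 129792)/507) = -sqrt(-1/507*(-129791)) = -sqrt(129791/507) = -sqrt(389373)/39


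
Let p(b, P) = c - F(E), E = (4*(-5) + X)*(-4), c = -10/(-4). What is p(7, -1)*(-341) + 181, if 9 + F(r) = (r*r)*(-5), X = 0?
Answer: -21831481/2 ≈ -1.0916e+7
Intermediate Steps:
c = 5/2 (c = -10*(-¼) = 5/2 ≈ 2.5000)
E = 80 (E = (4*(-5) + 0)*(-4) = (-20 + 0)*(-4) = -20*(-4) = 80)
F(r) = -9 - 5*r² (F(r) = -9 + (r*r)*(-5) = -9 + r²*(-5) = -9 - 5*r²)
p(b, P) = 64023/2 (p(b, P) = 5/2 - (-9 - 5*80²) = 5/2 - (-9 - 5*6400) = 5/2 - (-9 - 32000) = 5/2 - 1*(-32009) = 5/2 + 32009 = 64023/2)
p(7, -1)*(-341) + 181 = (64023/2)*(-341) + 181 = -21831843/2 + 181 = -21831481/2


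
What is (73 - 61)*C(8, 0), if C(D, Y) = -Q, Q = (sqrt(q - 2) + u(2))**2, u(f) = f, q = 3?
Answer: -108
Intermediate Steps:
Q = 9 (Q = (sqrt(3 - 2) + 2)**2 = (sqrt(1) + 2)**2 = (1 + 2)**2 = 3**2 = 9)
C(D, Y) = -9 (C(D, Y) = -1*9 = -9)
(73 - 61)*C(8, 0) = (73 - 61)*(-9) = 12*(-9) = -108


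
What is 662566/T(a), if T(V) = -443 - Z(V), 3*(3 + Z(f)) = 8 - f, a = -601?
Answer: -662566/643 ≈ -1030.4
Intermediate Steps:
Z(f) = -⅓ - f/3 (Z(f) = -3 + (8 - f)/3 = -3 + (8/3 - f/3) = -⅓ - f/3)
T(V) = -1328/3 + V/3 (T(V) = -443 - (-⅓ - V/3) = -443 + (⅓ + V/3) = -1328/3 + V/3)
662566/T(a) = 662566/(-1328/3 + (⅓)*(-601)) = 662566/(-1328/3 - 601/3) = 662566/(-643) = 662566*(-1/643) = -662566/643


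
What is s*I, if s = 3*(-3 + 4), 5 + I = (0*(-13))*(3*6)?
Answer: -15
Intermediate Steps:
I = -5 (I = -5 + (0*(-13))*(3*6) = -5 + 0*18 = -5 + 0 = -5)
s = 3 (s = 3*1 = 3)
s*I = 3*(-5) = -15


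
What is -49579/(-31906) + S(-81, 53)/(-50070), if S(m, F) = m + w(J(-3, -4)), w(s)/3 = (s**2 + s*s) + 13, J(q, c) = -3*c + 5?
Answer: 9412541/6191990 ≈ 1.5201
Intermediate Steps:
J(q, c) = 5 - 3*c
w(s) = 39 + 6*s**2 (w(s) = 3*((s**2 + s*s) + 13) = 3*((s**2 + s**2) + 13) = 3*(2*s**2 + 13) = 3*(13 + 2*s**2) = 39 + 6*s**2)
S(m, F) = 1773 + m (S(m, F) = m + (39 + 6*(5 - 3*(-4))**2) = m + (39 + 6*(5 + 12)**2) = m + (39 + 6*17**2) = m + (39 + 6*289) = m + (39 + 1734) = m + 1773 = 1773 + m)
-49579/(-31906) + S(-81, 53)/(-50070) = -49579/(-31906) + (1773 - 81)/(-50070) = -49579*(-1/31906) + 1692*(-1/50070) = 1153/742 - 282/8345 = 9412541/6191990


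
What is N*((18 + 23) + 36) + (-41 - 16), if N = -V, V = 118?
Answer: -9143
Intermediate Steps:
N = -118 (N = -1*118 = -118)
N*((18 + 23) + 36) + (-41 - 16) = -118*((18 + 23) + 36) + (-41 - 16) = -118*(41 + 36) - 57 = -118*77 - 57 = -9086 - 57 = -9143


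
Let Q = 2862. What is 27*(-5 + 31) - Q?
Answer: -2160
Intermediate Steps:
27*(-5 + 31) - Q = 27*(-5 + 31) - 1*2862 = 27*26 - 2862 = 702 - 2862 = -2160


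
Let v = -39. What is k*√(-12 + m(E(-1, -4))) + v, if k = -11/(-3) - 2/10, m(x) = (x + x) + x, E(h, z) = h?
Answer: -39 + 52*I*√15/15 ≈ -39.0 + 13.426*I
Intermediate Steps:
m(x) = 3*x (m(x) = 2*x + x = 3*x)
k = 52/15 (k = -11*(-⅓) - 2*⅒ = 11/3 - ⅕ = 52/15 ≈ 3.4667)
k*√(-12 + m(E(-1, -4))) + v = 52*√(-12 + 3*(-1))/15 - 39 = 52*√(-12 - 3)/15 - 39 = 52*√(-15)/15 - 39 = 52*(I*√15)/15 - 39 = 52*I*√15/15 - 39 = -39 + 52*I*√15/15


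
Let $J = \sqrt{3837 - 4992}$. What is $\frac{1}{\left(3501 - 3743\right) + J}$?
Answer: $- \frac{22}{5429} - \frac{i \sqrt{1155}}{59719} \approx -0.0040523 - 0.00056909 i$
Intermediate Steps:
$J = i \sqrt{1155}$ ($J = \sqrt{-1155} = i \sqrt{1155} \approx 33.985 i$)
$\frac{1}{\left(3501 - 3743\right) + J} = \frac{1}{\left(3501 - 3743\right) + i \sqrt{1155}} = \frac{1}{-242 + i \sqrt{1155}}$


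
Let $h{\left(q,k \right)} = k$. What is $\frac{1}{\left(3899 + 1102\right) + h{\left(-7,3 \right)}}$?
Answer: $\frac{1}{5004} \approx 0.00019984$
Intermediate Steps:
$\frac{1}{\left(3899 + 1102\right) + h{\left(-7,3 \right)}} = \frac{1}{\left(3899 + 1102\right) + 3} = \frac{1}{5001 + 3} = \frac{1}{5004}$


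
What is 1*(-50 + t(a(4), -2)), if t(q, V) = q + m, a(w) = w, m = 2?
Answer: -44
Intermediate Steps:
t(q, V) = 2 + q (t(q, V) = q + 2 = 2 + q)
1*(-50 + t(a(4), -2)) = 1*(-50 + (2 + 4)) = 1*(-50 + 6) = 1*(-44) = -44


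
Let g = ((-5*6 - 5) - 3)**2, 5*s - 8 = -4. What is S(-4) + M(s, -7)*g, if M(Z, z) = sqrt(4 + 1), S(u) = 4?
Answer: 4 + 1444*sqrt(5) ≈ 3232.9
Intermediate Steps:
s = 4/5 (s = 8/5 + (1/5)*(-4) = 8/5 - 4/5 = 4/5 ≈ 0.80000)
M(Z, z) = sqrt(5)
g = 1444 (g = ((-30 - 5) - 3)**2 = (-35 - 3)**2 = (-38)**2 = 1444)
S(-4) + M(s, -7)*g = 4 + sqrt(5)*1444 = 4 + 1444*sqrt(5)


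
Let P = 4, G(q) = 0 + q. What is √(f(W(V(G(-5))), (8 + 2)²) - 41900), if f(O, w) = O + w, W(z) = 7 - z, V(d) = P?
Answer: 7*I*√853 ≈ 204.44*I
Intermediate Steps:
G(q) = q
V(d) = 4
√(f(W(V(G(-5))), (8 + 2)²) - 41900) = √(((7 - 1*4) + (8 + 2)²) - 41900) = √(((7 - 4) + 10²) - 41900) = √((3 + 100) - 41900) = √(103 - 41900) = √(-41797) = 7*I*√853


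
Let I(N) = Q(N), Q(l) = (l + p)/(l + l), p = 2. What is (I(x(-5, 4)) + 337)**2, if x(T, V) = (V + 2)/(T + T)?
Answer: 4060225/36 ≈ 1.1278e+5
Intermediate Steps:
x(T, V) = (2 + V)/(2*T) (x(T, V) = (2 + V)/((2*T)) = (2 + V)*(1/(2*T)) = (2 + V)/(2*T))
Q(l) = (2 + l)/(2*l) (Q(l) = (l + 2)/(l + l) = (2 + l)/((2*l)) = (2 + l)*(1/(2*l)) = (2 + l)/(2*l))
I(N) = (2 + N)/(2*N)
(I(x(-5, 4)) + 337)**2 = ((2 + (1/2)*(2 + 4)/(-5))/(2*(((1/2)*(2 + 4)/(-5)))) + 337)**2 = ((2 + (1/2)*(-1/5)*6)/(2*(((1/2)*(-1/5)*6))) + 337)**2 = ((2 - 3/5)/(2*(-3/5)) + 337)**2 = ((1/2)*(-5/3)*(7/5) + 337)**2 = (-7/6 + 337)**2 = (2015/6)**2 = 4060225/36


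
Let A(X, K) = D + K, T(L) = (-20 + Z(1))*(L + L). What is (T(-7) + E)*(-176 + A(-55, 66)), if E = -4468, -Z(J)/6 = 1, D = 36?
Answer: 303696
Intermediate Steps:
Z(J) = -6 (Z(J) = -6*1 = -6)
T(L) = -52*L (T(L) = (-20 - 6)*(L + L) = -52*L)
A(X, K) = 36 + K
(T(-7) + E)*(-176 + A(-55, 66)) = (-52*(-7) - 4468)*(-176 + (36 + 66)) = (364 - 4468)*(-176 + 102) = -4104*(-74) = 303696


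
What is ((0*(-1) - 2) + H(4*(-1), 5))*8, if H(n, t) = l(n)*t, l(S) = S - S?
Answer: -16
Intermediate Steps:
l(S) = 0
H(n, t) = 0 (H(n, t) = 0*t = 0)
((0*(-1) - 2) + H(4*(-1), 5))*8 = ((0*(-1) - 2) + 0)*8 = ((0 - 2) + 0)*8 = (-2 + 0)*8 = -2*8 = -16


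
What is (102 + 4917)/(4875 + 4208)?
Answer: 5019/9083 ≈ 0.55257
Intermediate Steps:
(102 + 4917)/(4875 + 4208) = 5019/9083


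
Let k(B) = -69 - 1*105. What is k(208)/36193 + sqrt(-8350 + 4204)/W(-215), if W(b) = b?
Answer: -174/36193 - I*sqrt(4146)/215 ≈ -0.0048076 - 0.29949*I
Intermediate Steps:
k(B) = -174 (k(B) = -69 - 105 = -174)
k(208)/36193 + sqrt(-8350 + 4204)/W(-215) = -174/36193 + sqrt(-8350 + 4204)/(-215) = -174*1/36193 + sqrt(-4146)*(-1/215) = -174/36193 + (I*sqrt(4146))*(-1/215) = -174/36193 - I*sqrt(4146)/215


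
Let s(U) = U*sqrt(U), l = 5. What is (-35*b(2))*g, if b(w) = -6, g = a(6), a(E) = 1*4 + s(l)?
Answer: 840 + 1050*sqrt(5) ≈ 3187.9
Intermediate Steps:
s(U) = U**(3/2)
a(E) = 4 + 5*sqrt(5) (a(E) = 1*4 + 5**(3/2) = 4 + 5*sqrt(5))
g = 4 + 5*sqrt(5) ≈ 15.180
(-35*b(2))*g = (-35*(-6))*(4 + 5*sqrt(5)) = 210*(4 + 5*sqrt(5)) = 840 + 1050*sqrt(5)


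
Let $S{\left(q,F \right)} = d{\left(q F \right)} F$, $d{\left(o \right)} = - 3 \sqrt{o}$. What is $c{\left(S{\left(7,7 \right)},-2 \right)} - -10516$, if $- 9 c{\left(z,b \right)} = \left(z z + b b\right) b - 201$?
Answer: $\frac{138071}{9} \approx 15341.0$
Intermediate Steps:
$S{\left(q,F \right)} = - 3 F \sqrt{F q}$ ($S{\left(q,F \right)} = - 3 \sqrt{q F} F = - 3 \sqrt{F q} F = - 3 F \sqrt{F q}$)
$c{\left(z,b \right)} = \frac{67}{3} - \frac{b \left(b^{2} + z^{2}\right)}{9}$ ($c{\left(z,b \right)} = - \frac{\left(z z + b b\right) b - 201}{9} = - \frac{\left(z^{2} + b^{2}\right) b - 201}{9} = - \frac{\left(b^{2} + z^{2}\right) b - 201}{9} = - \frac{b \left(b^{2} + z^{2}\right) - 201}{9} = - \frac{-201 + b \left(b^{2} + z^{2}\right)}{9} = \frac{67}{3} - \frac{b \left(b^{2} + z^{2}\right)}{9}$)
$c{\left(S{\left(7,7 \right)},-2 \right)} - -10516 = \left(\frac{67}{3} - \frac{\left(-2\right)^{3}}{9} - - \frac{2 \left(\left(-3\right) 7 \sqrt{7 \cdot 7}\right)^{2}}{9}\right) - -10516 = \left(\frac{67}{3} - - \frac{8}{9} - - \frac{2 \left(\left(-3\right) 7 \sqrt{49}\right)^{2}}{9}\right) + 10516 = \left(\frac{67}{3} + \frac{8}{9} - - \frac{2 \left(\left(-3\right) 7 \cdot 7\right)^{2}}{9}\right) + 10516 = \left(\frac{67}{3} + \frac{8}{9} - - \frac{2 \left(-147\right)^{2}}{9}\right) + 10516 = \left(\frac{67}{3} + \frac{8}{9} - \left(- \frac{2}{9}\right) 21609\right) + 10516 = \left(\frac{67}{3} + \frac{8}{9} + 4802\right) + 10516 = \frac{43427}{9} + 10516 = \frac{138071}{9}$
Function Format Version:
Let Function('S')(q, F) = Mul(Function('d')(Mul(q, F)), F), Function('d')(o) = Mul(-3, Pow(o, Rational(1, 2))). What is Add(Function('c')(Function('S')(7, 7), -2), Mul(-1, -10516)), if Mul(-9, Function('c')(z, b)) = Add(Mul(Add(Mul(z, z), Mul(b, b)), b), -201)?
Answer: Rational(138071, 9) ≈ 15341.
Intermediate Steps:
Function('S')(q, F) = Mul(-3, F, Pow(Mul(F, q), Rational(1, 2))) (Function('S')(q, F) = Mul(Mul(-3, Pow(Mul(q, F), Rational(1, 2))), F) = Mul(Mul(-3, Pow(Mul(F, q), Rational(1, 2))), F) = Mul(-3, F, Pow(Mul(F, q), Rational(1, 2))))
Function('c')(z, b) = Add(Rational(67, 3), Mul(Rational(-1, 9), b, Add(Pow(b, 2), Pow(z, 2)))) (Function('c')(z, b) = Mul(Rational(-1, 9), Add(Mul(Add(Mul(z, z), Mul(b, b)), b), -201)) = Mul(Rational(-1, 9), Add(Mul(Add(Pow(z, 2), Pow(b, 2)), b), -201)) = Mul(Rational(-1, 9), Add(Mul(Add(Pow(b, 2), Pow(z, 2)), b), -201)) = Mul(Rational(-1, 9), Add(Mul(b, Add(Pow(b, 2), Pow(z, 2))), -201)) = Mul(Rational(-1, 9), Add(-201, Mul(b, Add(Pow(b, 2), Pow(z, 2))))) = Add(Rational(67, 3), Mul(Rational(-1, 9), b, Add(Pow(b, 2), Pow(z, 2)))))
Add(Function('c')(Function('S')(7, 7), -2), Mul(-1, -10516)) = Add(Add(Rational(67, 3), Mul(Rational(-1, 9), Pow(-2, 3)), Mul(Rational(-1, 9), -2, Pow(Mul(-3, 7, Pow(Mul(7, 7), Rational(1, 2))), 2))), Mul(-1, -10516)) = Add(Add(Rational(67, 3), Mul(Rational(-1, 9), -8), Mul(Rational(-1, 9), -2, Pow(Mul(-3, 7, Pow(49, Rational(1, 2))), 2))), 10516) = Add(Add(Rational(67, 3), Rational(8, 9), Mul(Rational(-1, 9), -2, Pow(Mul(-3, 7, 7), 2))), 10516) = Add(Add(Rational(67, 3), Rational(8, 9), Mul(Rational(-1, 9), -2, Pow(-147, 2))), 10516) = Add(Add(Rational(67, 3), Rational(8, 9), Mul(Rational(-1, 9), -2, 21609)), 10516) = Add(Add(Rational(67, 3), Rational(8, 9), 4802), 10516) = Add(Rational(43427, 9), 10516) = Rational(138071, 9)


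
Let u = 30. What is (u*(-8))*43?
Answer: -10320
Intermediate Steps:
(u*(-8))*43 = (30*(-8))*43 = -240*43 = -10320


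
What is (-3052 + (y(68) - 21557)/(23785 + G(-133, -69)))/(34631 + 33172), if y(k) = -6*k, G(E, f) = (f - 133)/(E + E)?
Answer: -9657941657/214495197318 ≈ -0.045026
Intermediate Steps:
G(E, f) = (-133 + f)/(2*E) (G(E, f) = (-133 + f)/((2*E)) = (-133 + f)*(1/(2*E)) = (-133 + f)/(2*E))
(-3052 + (y(68) - 21557)/(23785 + G(-133, -69)))/(34631 + 33172) = (-3052 + (-6*68 - 21557)/(23785 + (1/2)*(-133 - 69)/(-133)))/(34631 + 33172) = (-3052 + (-408 - 21557)/(23785 + (1/2)*(-1/133)*(-202)))/67803 = (-3052 - 21965/(23785 + 101/133))*(1/67803) = (-3052 - 21965/3163506/133)*(1/67803) = (-3052 - 21965*133/3163506)*(1/67803) = (-3052 - 2921345/3163506)*(1/67803) = -9657941657/3163506*1/67803 = -9657941657/214495197318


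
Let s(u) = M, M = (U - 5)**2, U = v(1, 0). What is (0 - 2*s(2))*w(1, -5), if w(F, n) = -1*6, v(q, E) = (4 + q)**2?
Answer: 4800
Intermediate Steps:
w(F, n) = -6
U = 25 (U = (4 + 1)**2 = 5**2 = 25)
M = 400 (M = (25 - 5)**2 = 20**2 = 400)
s(u) = 400
(0 - 2*s(2))*w(1, -5) = (0 - 2*400)*(-6) = (0 - 800)*(-6) = -800*(-6) = 4800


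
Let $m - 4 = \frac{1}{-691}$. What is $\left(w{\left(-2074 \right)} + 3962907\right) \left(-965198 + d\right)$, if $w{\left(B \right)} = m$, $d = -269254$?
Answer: $- \frac{3380388174918000}{691} \approx -4.892 \cdot 10^{12}$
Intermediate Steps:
$m = \frac{2763}{691}$ ($m = 4 + \frac{1}{-691} = 4 - \frac{1}{691} = \frac{2763}{691} \approx 3.9986$)
$w{\left(B \right)} = \frac{2763}{691}$
$\left(w{\left(-2074 \right)} + 3962907\right) \left(-965198 + d\right) = \left(\frac{2763}{691} + 3962907\right) \left(-965198 - 269254\right) = \frac{2738371500}{691} \left(-1234452\right) = - \frac{3380388174918000}{691}$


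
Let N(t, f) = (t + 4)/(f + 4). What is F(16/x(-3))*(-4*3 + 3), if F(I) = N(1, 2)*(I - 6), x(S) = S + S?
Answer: 65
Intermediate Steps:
N(t, f) = (4 + t)/(4 + f)
x(S) = 2*S
F(I) = -5 + 5*I/6 (F(I) = ((4 + 1)/(4 + 2))*(I - 6) = (5/6)*(-6 + I) = ((⅙)*5)*(-6 + I) = 5*(-6 + I)/6 = -5 + 5*I/6)
F(16/x(-3))*(-4*3 + 3) = (-5 + 5*(16/((2*(-3))))/6)*(-4*3 + 3) = (-5 + 5*(16/(-6))/6)*(-12 + 3) = (-5 + 5*(16*(-⅙))/6)*(-9) = (-5 + (⅚)*(-8/3))*(-9) = (-5 - 20/9)*(-9) = -65/9*(-9) = 65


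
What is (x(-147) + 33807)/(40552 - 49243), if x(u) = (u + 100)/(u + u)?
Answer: -9939305/2555154 ≈ -3.8899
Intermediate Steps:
x(u) = (100 + u)/(2*u) (x(u) = (100 + u)/((2*u)) = (100 + u)*(1/(2*u)) = (100 + u)/(2*u))
(x(-147) + 33807)/(40552 - 49243) = ((½)*(100 - 147)/(-147) + 33807)/(40552 - 49243) = ((½)*(-1/147)*(-47) + 33807)/(-8691) = (47/294 + 33807)*(-1/8691) = (9939305/294)*(-1/8691) = -9939305/2555154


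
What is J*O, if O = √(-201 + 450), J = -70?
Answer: -70*√249 ≈ -1104.6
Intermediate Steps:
O = √249 ≈ 15.780
J*O = -70*√249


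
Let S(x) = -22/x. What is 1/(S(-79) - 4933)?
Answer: -79/389685 ≈ -0.00020273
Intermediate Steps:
1/(S(-79) - 4933) = 1/(-22/(-79) - 4933) = 1/(-22*(-1/79) - 4933) = 1/(22/79 - 4933) = 1/(-389685/79) = -79/389685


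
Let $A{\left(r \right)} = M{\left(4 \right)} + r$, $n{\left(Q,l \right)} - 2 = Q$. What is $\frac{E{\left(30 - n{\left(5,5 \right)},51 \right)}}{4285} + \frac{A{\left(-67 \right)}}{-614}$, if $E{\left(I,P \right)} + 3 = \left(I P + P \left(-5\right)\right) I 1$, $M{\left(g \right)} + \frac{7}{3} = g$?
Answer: $\frac{19863161}{3946485} \approx 5.0331$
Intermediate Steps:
$M{\left(g \right)} = - \frac{7}{3} + g$
$n{\left(Q,l \right)} = 2 + Q$
$A{\left(r \right)} = \frac{5}{3} + r$ ($A{\left(r \right)} = \left(- \frac{7}{3} + 4\right) + r = \frac{5}{3} + r$)
$E{\left(I,P \right)} = -3 + I \left(- 5 P + I P\right)$ ($E{\left(I,P \right)} = -3 + \left(I P + P \left(-5\right)\right) I 1 = -3 + \left(I P - 5 P\right) I 1 = -3 + \left(- 5 P + I P\right) I 1 = -3 + I \left(- 5 P + I P\right) 1 = -3 + I \left(- 5 P + I P\right)$)
$\frac{E{\left(30 - n{\left(5,5 \right)},51 \right)}}{4285} + \frac{A{\left(-67 \right)}}{-614} = \frac{-3 + 51 \left(30 - \left(2 + 5\right)\right)^{2} - 5 \left(30 - \left(2 + 5\right)\right) 51}{4285} + \frac{\frac{5}{3} - 67}{-614} = \left(-3 + 51 \left(30 - 7\right)^{2} - 5 \left(30 - 7\right) 51\right) \frac{1}{4285} - - \frac{98}{921} = \left(-3 + 51 \left(30 - 7\right)^{2} - 5 \left(30 - 7\right) 51\right) \frac{1}{4285} + \frac{98}{921} = \left(-3 + 51 \cdot 23^{2} - 115 \cdot 51\right) \frac{1}{4285} + \frac{98}{921} = \left(-3 + 51 \cdot 529 - 5865\right) \frac{1}{4285} + \frac{98}{921} = \left(-3 + 26979 - 5865\right) \frac{1}{4285} + \frac{98}{921} = 21111 \cdot \frac{1}{4285} + \frac{98}{921} = \frac{21111}{4285} + \frac{98}{921} = \frac{19863161}{3946485}$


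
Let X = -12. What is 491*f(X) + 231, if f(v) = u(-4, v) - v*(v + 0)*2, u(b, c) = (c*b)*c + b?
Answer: -425957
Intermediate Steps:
u(b, c) = b + b*c² (u(b, c) = (b*c)*c + b = b*c² + b = b + b*c²)
f(v) = -4 - 6*v² (f(v) = -4*(1 + v²) - v*(v + 0)*2 = (-4 - 4*v²) - v*v*2 = (-4 - 4*v²) - v²*2 = (-4 - 4*v²) - 2*v² = -4 - 6*v²)
491*f(X) + 231 = 491*(-4 - 6*(-12)²) + 231 = 491*(-4 - 6*144) + 231 = 491*(-4 - 864) + 231 = 491*(-868) + 231 = -426188 + 231 = -425957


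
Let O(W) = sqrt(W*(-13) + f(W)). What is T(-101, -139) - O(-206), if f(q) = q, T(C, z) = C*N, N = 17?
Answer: -1717 - 2*sqrt(618) ≈ -1766.7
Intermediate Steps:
T(C, z) = 17*C (T(C, z) = C*17 = 17*C)
O(W) = 2*sqrt(3)*sqrt(-W) (O(W) = sqrt(W*(-13) + W) = sqrt(-13*W + W) = sqrt(-12*W) = 2*sqrt(3)*sqrt(-W))
T(-101, -139) - O(-206) = 17*(-101) - 2*sqrt(3)*sqrt(-1*(-206)) = -1717 - 2*sqrt(3)*sqrt(206) = -1717 - 2*sqrt(618)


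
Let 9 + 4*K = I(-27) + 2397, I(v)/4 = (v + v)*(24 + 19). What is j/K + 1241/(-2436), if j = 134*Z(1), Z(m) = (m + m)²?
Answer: -1148807/1400700 ≈ -0.82017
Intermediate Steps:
Z(m) = 4*m² (Z(m) = (2*m)² = 4*m²)
I(v) = 344*v (I(v) = 4*((v + v)*(24 + 19)) = 4*((2*v)*43) = 4*(86*v) = 344*v)
K = -1725 (K = -9/4 + (344*(-27) + 2397)/4 = -9/4 + (-9288 + 2397)/4 = -9/4 + (¼)*(-6891) = -9/4 - 6891/4 = -1725)
j = 536 (j = 134*(4*1²) = 134*(4*1) = 134*4 = 536)
j/K + 1241/(-2436) = 536/(-1725) + 1241/(-2436) = 536*(-1/1725) + 1241*(-1/2436) = -536/1725 - 1241/2436 = -1148807/1400700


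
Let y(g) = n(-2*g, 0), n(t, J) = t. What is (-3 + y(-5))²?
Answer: 49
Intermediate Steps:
y(g) = -2*g
(-3 + y(-5))² = (-3 - 2*(-5))² = (-3 + 10)² = 7² = 49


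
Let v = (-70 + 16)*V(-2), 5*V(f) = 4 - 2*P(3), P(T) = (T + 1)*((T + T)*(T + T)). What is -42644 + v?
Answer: -197884/5 ≈ -39577.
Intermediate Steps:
P(T) = 4*T²*(1 + T) (P(T) = (1 + T)*((2*T)*(2*T)) = (1 + T)*(4*T²) = 4*T²*(1 + T))
V(f) = -284/5 (V(f) = (4 - 8*3²*(1 + 3))/5 = (4 - 8*9*4)/5 = (4 - 2*144)/5 = (4 - 288)/5 = (⅕)*(-284) = -284/5)
v = 15336/5 (v = (-70 + 16)*(-284/5) = -54*(-284/5) = 15336/5 ≈ 3067.2)
-42644 + v = -42644 + 15336/5 = -197884/5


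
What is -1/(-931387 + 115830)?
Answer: 1/815557 ≈ 1.2262e-6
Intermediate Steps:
-1/(-931387 + 115830) = -1/(-815557) = -1*(-1/815557) = 1/815557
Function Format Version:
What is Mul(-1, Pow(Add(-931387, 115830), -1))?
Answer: Rational(1, 815557) ≈ 1.2262e-6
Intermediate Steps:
Mul(-1, Pow(Add(-931387, 115830), -1)) = Mul(-1, Pow(-815557, -1)) = Mul(-1, Rational(-1, 815557)) = Rational(1, 815557)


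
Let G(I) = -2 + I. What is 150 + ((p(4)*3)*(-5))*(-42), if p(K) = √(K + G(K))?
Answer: 150 + 630*√6 ≈ 1693.2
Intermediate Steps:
p(K) = √(-2 + 2*K) (p(K) = √(K + (-2 + K)) = √(-2 + 2*K))
150 + ((p(4)*3)*(-5))*(-42) = 150 + ((√(-2 + 2*4)*3)*(-5))*(-42) = 150 + ((√(-2 + 8)*3)*(-5))*(-42) = 150 + ((√6*3)*(-5))*(-42) = 150 + ((3*√6)*(-5))*(-42) = 150 - 15*√6*(-42) = 150 + 630*√6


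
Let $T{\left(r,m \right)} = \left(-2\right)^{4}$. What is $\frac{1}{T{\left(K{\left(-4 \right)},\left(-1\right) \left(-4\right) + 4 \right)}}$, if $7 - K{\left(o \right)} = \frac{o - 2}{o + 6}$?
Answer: $\frac{1}{16} \approx 0.0625$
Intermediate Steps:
$K{\left(o \right)} = 7 - \frac{-2 + o}{6 + o}$ ($K{\left(o \right)} = 7 - \frac{o - 2}{o + 6} = 7 - \frac{-2 + o}{6 + o}$)
$T{\left(r,m \right)} = 16$
$\frac{1}{T{\left(K{\left(-4 \right)},\left(-1\right) \left(-4\right) + 4 \right)}} = \frac{1}{16}$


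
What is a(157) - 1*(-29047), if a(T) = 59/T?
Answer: 4560438/157 ≈ 29047.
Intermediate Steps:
a(157) - 1*(-29047) = 59/157 - 1*(-29047) = 59*(1/157) + 29047 = 59/157 + 29047 = 4560438/157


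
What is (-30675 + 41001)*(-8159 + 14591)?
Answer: 66416832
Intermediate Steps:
(-30675 + 41001)*(-8159 + 14591) = 10326*6432 = 66416832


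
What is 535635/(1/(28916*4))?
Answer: 61953686640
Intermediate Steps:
535635/(1/(28916*4)) = 535635/(1/115664) = 535635*115664 = 61953686640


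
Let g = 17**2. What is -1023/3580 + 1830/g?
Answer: 6255753/1034620 ≈ 6.0464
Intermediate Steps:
g = 289
-1023/3580 + 1830/g = -1023/3580 + 1830/289 = 6255753/1034620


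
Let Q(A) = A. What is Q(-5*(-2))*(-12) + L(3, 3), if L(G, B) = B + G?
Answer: -114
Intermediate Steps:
Q(-5*(-2))*(-12) + L(3, 3) = -5*(-2)*(-12) + (3 + 3) = 10*(-12) + 6 = -120 + 6 = -114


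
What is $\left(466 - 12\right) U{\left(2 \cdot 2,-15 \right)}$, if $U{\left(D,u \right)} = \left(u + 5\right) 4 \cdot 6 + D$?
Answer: $-107144$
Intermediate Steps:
$U{\left(D,u \right)} = 120 + D + 24 u$ ($U{\left(D,u \right)} = \left(5 + u\right) 4 \cdot 6 + D = \left(20 + 4 u\right) 6 + D = \left(120 + 24 u\right) + D = 120 + D + 24 u$)
$\left(466 - 12\right) U{\left(2 \cdot 2,-15 \right)} = \left(466 - 12\right) \left(120 + 2 \cdot 2 + 24 \left(-15\right)\right) = \left(466 + \left(-22 + 10\right)\right) \left(120 + 4 - 360\right) = \left(466 - 12\right) \left(-236\right) = 454 \left(-236\right) = -107144$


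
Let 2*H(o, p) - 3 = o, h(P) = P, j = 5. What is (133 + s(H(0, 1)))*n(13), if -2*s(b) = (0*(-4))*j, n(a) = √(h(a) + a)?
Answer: 133*√26 ≈ 678.17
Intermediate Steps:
H(o, p) = 3/2 + o/2
n(a) = √2*√a (n(a) = √(a + a) = √(2*a) = √2*√a)
s(b) = 0 (s(b) = -0*(-4)*5/2 = -0*5 = -½*0 = 0)
(133 + s(H(0, 1)))*n(13) = (133 + 0)*(√2*√13) = 133*√26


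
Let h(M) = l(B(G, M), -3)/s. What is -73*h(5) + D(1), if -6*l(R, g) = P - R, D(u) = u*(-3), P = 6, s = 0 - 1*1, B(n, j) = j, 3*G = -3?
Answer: -91/6 ≈ -15.167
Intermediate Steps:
G = -1 (G = (1/3)*(-3) = -1)
s = -1 (s = 0 - 1 = -1)
D(u) = -3*u
l(R, g) = -1 + R/6 (l(R, g) = -(6 - R)/6 = -1 + R/6)
h(M) = 1 - M/6 (h(M) = (-1 + M/6)/(-1) = (-1 + M/6)*(-1) = 1 - M/6)
-73*h(5) + D(1) = -73*(1 - 1/6*5) - 3*1 = -73*(1 - 5/6) - 3 = -73*1/6 - 3 = -73/6 - 3 = -91/6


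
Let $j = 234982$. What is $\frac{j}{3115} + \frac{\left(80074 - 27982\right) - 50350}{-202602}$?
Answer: $\frac{23801198417}{315552615} \approx 75.427$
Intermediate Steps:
$\frac{j}{3115} + \frac{\left(80074 - 27982\right) - 50350}{-202602} = \frac{234982}{3115} + \frac{\left(80074 - 27982\right) - 50350}{-202602} = 234982 \cdot \frac{1}{3115} + \left(52092 - 50350\right) \left(- \frac{1}{202602}\right) = \frac{234982}{3115} + 1742 \left(- \frac{1}{202602}\right) = \frac{234982}{3115} - \frac{871}{101301} = \frac{23801198417}{315552615}$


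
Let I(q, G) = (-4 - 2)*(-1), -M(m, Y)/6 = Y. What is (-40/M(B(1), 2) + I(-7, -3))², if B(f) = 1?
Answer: 784/9 ≈ 87.111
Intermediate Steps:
M(m, Y) = -6*Y
I(q, G) = 6 (I(q, G) = -6*(-1) = 6)
(-40/M(B(1), 2) + I(-7, -3))² = (-40/((-6*2)) + 6)² = (-40/(-12) + 6)² = (-40*(-1/12) + 6)² = (10/3 + 6)² = (28/3)² = 784/9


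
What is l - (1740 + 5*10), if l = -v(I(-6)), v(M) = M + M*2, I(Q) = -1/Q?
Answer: -3581/2 ≈ -1790.5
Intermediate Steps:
v(M) = 3*M (v(M) = M + 2*M = 3*M)
l = -1/2 (l = -3*(-1/(-6)) = -3*(-1*(-1/6)) = -3/6 = -1*1/2 = -1/2 ≈ -0.50000)
l - (1740 + 5*10) = -1/2 - (1740 + 5*10) = -1/2 - (1740 + 50) = -1/2 - 1*1790 = -1/2 - 1790 = -3581/2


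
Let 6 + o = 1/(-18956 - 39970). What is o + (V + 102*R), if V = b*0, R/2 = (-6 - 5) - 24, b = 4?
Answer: -421085197/58926 ≈ -7146.0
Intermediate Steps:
R = -70 (R = 2*((-6 - 5) - 24) = 2*(-11 - 24) = 2*(-35) = -70)
o = -353557/58926 (o = -6 + 1/(-18956 - 39970) = -6 + 1/(-58926) = -6 - 1/58926 = -353557/58926 ≈ -6.0000)
V = 0 (V = 4*0 = 0)
o + (V + 102*R) = -353557/58926 + (0 + 102*(-70)) = -353557/58926 + (0 - 7140) = -353557/58926 - 7140 = -421085197/58926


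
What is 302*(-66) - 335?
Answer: -20267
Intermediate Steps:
302*(-66) - 335 = -19932 - 335 = -20267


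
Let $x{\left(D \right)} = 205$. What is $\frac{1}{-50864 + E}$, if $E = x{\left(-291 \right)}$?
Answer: $- \frac{1}{50659} \approx -1.974 \cdot 10^{-5}$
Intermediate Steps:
$E = 205$
$\frac{1}{-50864 + E} = \frac{1}{-50864 + 205} = \frac{1}{-50659} = - \frac{1}{50659}$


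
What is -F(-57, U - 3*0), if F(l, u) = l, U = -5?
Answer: 57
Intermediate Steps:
-F(-57, U - 3*0) = -1*(-57) = 57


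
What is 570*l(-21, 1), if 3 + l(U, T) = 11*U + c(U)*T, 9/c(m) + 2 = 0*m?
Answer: -135945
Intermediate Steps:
c(m) = -9/2 (c(m) = 9/(-2 + 0*m) = 9/(-2 + 0) = 9/(-2) = 9*(-½) = -9/2)
l(U, T) = -3 + 11*U - 9*T/2 (l(U, T) = -3 + (11*U - 9*T/2) = -3 + 11*U - 9*T/2)
570*l(-21, 1) = 570*(-3 + 11*(-21) - 9/2*1) = 570*(-3 - 231 - 9/2) = 570*(-477/2) = -135945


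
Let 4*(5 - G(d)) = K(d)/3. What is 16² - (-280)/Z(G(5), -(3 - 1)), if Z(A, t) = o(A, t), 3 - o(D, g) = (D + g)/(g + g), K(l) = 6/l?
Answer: 49344/149 ≈ 331.17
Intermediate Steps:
o(D, g) = 3 - (D + g)/(2*g) (o(D, g) = 3 - (D + g)/(g + g) = 3 - (D + g)/(2*g))
G(d) = 5 - 1/(2*d) (G(d) = 5 - 6/d/(4*3) = 5 - 1/(2*d))
Z(A, t) = (-A + 5*t)/(2*t)
16² - (-280)/Z(G(5), -(3 - 1)) = 16² - (-280)/((-(5 - ½/5) + 5*(-(3 - 1)))/(2*((-(3 - 1))))) = 256 - (-280)/((-(5 - ½*⅕) + 5*(-1*2))/(2*((-1*2)))) = 256 - (-280)/((½)*(-(5 - ⅒) + 5*(-2))/(-2)) = 256 - (-280)/((½)*(-½)*(-1*49/10 - 10)) = 256 - (-280)/((½)*(-½)*(-49/10 - 10)) = 256 - (-280)/((½)*(-½)*(-149/10)) = 256 - (-280)/149/40 = 256 - (-280)*40/149 = 256 - 1*(-11200/149) = 256 + 11200/149 = 49344/149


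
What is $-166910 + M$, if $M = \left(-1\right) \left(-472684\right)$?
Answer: $305774$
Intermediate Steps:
$M = 472684$
$-166910 + M = -166910 + 472684 = 305774$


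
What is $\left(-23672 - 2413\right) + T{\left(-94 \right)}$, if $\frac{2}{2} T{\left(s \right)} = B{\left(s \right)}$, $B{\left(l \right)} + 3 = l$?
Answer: $-26182$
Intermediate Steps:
$B{\left(l \right)} = -3 + l$
$T{\left(s \right)} = -3 + s$
$\left(-23672 - 2413\right) + T{\left(-94 \right)} = \left(-23672 - 2413\right) - 97 = -26085 - 97 = -26182$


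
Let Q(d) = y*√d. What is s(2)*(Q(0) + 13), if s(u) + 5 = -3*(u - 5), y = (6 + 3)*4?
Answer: 52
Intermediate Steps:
y = 36 (y = 9*4 = 36)
s(u) = 10 - 3*u (s(u) = -5 - 3*(u - 5) = -5 - 3*(-5 + u) = -5 + (15 - 3*u) = 10 - 3*u)
Q(d) = 36*√d
s(2)*(Q(0) + 13) = (10 - 3*2)*(36*√0 + 13) = (10 - 6)*(36*0 + 13) = 4*(0 + 13) = 4*13 = 52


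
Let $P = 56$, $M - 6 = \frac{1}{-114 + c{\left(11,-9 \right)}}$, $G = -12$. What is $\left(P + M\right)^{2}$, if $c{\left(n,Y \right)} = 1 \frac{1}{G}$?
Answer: $\frac{7202237956}{1874161} \approx 3842.9$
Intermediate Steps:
$c{\left(n,Y \right)} = - \frac{1}{12}$ ($c{\left(n,Y \right)} = 1 \frac{1}{-12} = 1 \left(- \frac{1}{12}\right) = - \frac{1}{12}$)
$M = \frac{8202}{1369}$ ($M = 6 + \frac{1}{-114 - \frac{1}{12}} = 6 + \frac{1}{- \frac{1369}{12}} = 6 - \frac{12}{1369} = \frac{8202}{1369} \approx 5.9912$)
$\left(P + M\right)^{2} = \left(56 + \frac{8202}{1369}\right)^{2} = \left(\frac{84866}{1369}\right)^{2} = \frac{7202237956}{1874161}$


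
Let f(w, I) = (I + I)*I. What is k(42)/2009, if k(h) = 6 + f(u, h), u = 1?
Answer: 3534/2009 ≈ 1.7591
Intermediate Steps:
f(w, I) = 2*I² (f(w, I) = (2*I)*I = 2*I²)
k(h) = 6 + 2*h²
k(42)/2009 = (6 + 2*42²)/2009 = (6 + 2*1764)*(1/2009) = (6 + 3528)*(1/2009) = 3534*(1/2009) = 3534/2009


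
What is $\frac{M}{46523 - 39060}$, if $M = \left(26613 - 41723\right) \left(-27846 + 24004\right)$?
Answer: $\frac{3414860}{439} \approx 7778.7$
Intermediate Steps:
$M = 58052620$ ($M = \left(-15110\right) \left(-3842\right) = 58052620$)
$\frac{M}{46523 - 39060} = \frac{58052620}{46523 - 39060} = \frac{58052620}{7463} = 58052620 \cdot \frac{1}{7463} = \frac{3414860}{439}$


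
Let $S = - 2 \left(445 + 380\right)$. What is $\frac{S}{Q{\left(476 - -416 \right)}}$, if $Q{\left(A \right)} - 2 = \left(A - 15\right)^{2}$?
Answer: $- \frac{50}{23307} \approx -0.0021453$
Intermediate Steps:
$Q{\left(A \right)} = 2 + \left(-15 + A\right)^{2}$ ($Q{\left(A \right)} = 2 + \left(A - 15\right)^{2} = 2 + \left(-15 + A\right)^{2}$)
$S = -1650$ ($S = \left(-2\right) 825 = -1650$)
$\frac{S}{Q{\left(476 - -416 \right)}} = - \frac{1650}{2 + \left(-15 + \left(476 - -416\right)\right)^{2}} = - \frac{1650}{2 + \left(-15 + \left(476 + 416\right)\right)^{2}} = - \frac{1650}{2 + \left(-15 + 892\right)^{2}} = - \frac{1650}{2 + 877^{2}} = - \frac{1650}{2 + 769129} = - \frac{1650}{769131} = \left(-1650\right) \frac{1}{769131} = - \frac{50}{23307}$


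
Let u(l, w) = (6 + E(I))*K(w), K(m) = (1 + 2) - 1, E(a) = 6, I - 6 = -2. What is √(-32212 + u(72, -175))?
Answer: 2*I*√8047 ≈ 179.41*I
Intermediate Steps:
I = 4 (I = 6 - 2 = 4)
K(m) = 2 (K(m) = 3 - 1 = 2)
u(l, w) = 24 (u(l, w) = (6 + 6)*2 = 12*2 = 24)
√(-32212 + u(72, -175)) = √(-32212 + 24) = √(-32188) = 2*I*√8047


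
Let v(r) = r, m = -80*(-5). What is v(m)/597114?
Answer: 200/298557 ≈ 0.00066989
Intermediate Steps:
m = 400
v(m)/597114 = 400/597114 = 400*(1/597114) = 200/298557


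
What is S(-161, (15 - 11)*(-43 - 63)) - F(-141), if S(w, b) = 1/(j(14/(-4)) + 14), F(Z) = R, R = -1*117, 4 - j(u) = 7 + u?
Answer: 3395/29 ≈ 117.07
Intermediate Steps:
j(u) = -3 - u (j(u) = 4 - (7 + u) = 4 + (-7 - u) = -3 - u)
R = -117
F(Z) = -117
S(w, b) = 2/29 (S(w, b) = 1/((-3 - 14/(-4)) + 14) = 1/((-3 - 14*(-1)/4) + 14) = 1/((-3 - 1*(-7/2)) + 14) = 1/((-3 + 7/2) + 14) = 1/(½ + 14) = 1/(29/2) = 2/29)
S(-161, (15 - 11)*(-43 - 63)) - F(-141) = 2/29 - 1*(-117) = 2/29 + 117 = 3395/29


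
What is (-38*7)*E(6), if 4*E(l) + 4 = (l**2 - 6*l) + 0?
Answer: 266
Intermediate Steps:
E(l) = -1 - 3*l/2 + l**2/4 (E(l) = -1 + ((l**2 - 6*l) + 0)/4 = -1 + (l**2 - 6*l)/4 = -1 + (-3*l/2 + l**2/4) = -1 - 3*l/2 + l**2/4)
(-38*7)*E(6) = (-38*7)*(-1 - 3/2*6 + (1/4)*6**2) = -266*(-1 - 9 + (1/4)*36) = -266*(-1 - 9 + 9) = -266*(-1) = 266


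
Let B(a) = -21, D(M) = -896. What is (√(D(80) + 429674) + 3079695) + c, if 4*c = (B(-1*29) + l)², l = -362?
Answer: 12465469/4 + 3*√47642 ≈ 3.1170e+6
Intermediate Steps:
c = 146689/4 (c = (-21 - 362)²/4 = (¼)*(-383)² = (¼)*146689 = 146689/4 ≈ 36672.)
(√(D(80) + 429674) + 3079695) + c = (√(-896 + 429674) + 3079695) + 146689/4 = (√428778 + 3079695) + 146689/4 = (3*√47642 + 3079695) + 146689/4 = (3079695 + 3*√47642) + 146689/4 = 12465469/4 + 3*√47642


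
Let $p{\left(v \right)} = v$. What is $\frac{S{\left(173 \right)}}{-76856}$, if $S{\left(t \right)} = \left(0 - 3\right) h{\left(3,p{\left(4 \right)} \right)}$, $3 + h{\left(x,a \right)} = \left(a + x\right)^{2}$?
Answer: $\frac{69}{38428} \approx 0.0017956$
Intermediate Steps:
$h{\left(x,a \right)} = -3 + \left(a + x\right)^{2}$
$S{\left(t \right)} = -138$ ($S{\left(t \right)} = \left(0 - 3\right) \left(-3 + \left(4 + 3\right)^{2}\right) = \left(0 - 3\right) \left(-3 + 7^{2}\right) = - 3 \left(-3 + 49\right) = \left(-3\right) 46 = -138$)
$\frac{S{\left(173 \right)}}{-76856} = - \frac{138}{-76856} = \left(-138\right) \left(- \frac{1}{76856}\right) = \frac{69}{38428}$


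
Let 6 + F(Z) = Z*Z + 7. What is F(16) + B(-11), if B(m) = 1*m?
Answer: 246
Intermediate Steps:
F(Z) = 1 + Z² (F(Z) = -6 + (Z*Z + 7) = -6 + (Z² + 7) = -6 + (7 + Z²) = 1 + Z²)
B(m) = m
F(16) + B(-11) = (1 + 16²) - 11 = (1 + 256) - 11 = 257 - 11 = 246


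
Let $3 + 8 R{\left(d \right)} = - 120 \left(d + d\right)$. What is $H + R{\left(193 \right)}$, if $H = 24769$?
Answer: $\frac{151829}{8} \approx 18979.0$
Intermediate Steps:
$R{\left(d \right)} = - \frac{3}{8} - 30 d$ ($R{\left(d \right)} = - \frac{3}{8} + \frac{\left(-120\right) \left(d + d\right)}{8} = - \frac{3}{8} + \frac{\left(-120\right) 2 d}{8} = - \frac{3}{8} + \frac{\left(-240\right) d}{8} = - \frac{3}{8} - 30 d$)
$H + R{\left(193 \right)} = 24769 - \frac{46323}{8} = \frac{151829}{8}$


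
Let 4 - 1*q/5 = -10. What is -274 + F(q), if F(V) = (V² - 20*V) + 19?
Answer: 3245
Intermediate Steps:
q = 70 (q = 20 - 5*(-10) = 20 + 50 = 70)
F(V) = 19 + V² - 20*V
-274 + F(q) = -274 + (19 + 70² - 20*70) = -274 + (19 + 4900 - 1400) = -274 + 3519 = 3245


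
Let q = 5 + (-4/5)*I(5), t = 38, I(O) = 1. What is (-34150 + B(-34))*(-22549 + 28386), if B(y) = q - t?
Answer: -997654203/5 ≈ -1.9953e+8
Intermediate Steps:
q = 21/5 (q = 5 - 4/5*1 = 5 - 4*⅕*1 = 5 - ⅘*1 = 5 - ⅘ = 21/5 ≈ 4.2000)
B(y) = -169/5 (B(y) = 21/5 - 1*38 = 21/5 - 38 = -169/5)
(-34150 + B(-34))*(-22549 + 28386) = (-34150 - 169/5)*(-22549 + 28386) = -170919/5*5837 = -997654203/5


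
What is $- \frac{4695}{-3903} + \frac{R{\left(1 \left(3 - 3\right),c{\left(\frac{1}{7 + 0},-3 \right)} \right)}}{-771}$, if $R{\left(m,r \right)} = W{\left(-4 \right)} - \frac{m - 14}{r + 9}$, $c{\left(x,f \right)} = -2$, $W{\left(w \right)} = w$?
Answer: $\frac{1209217}{1003071} \approx 1.2055$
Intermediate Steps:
$R{\left(m,r \right)} = -4 - \frac{-14 + m}{9 + r}$ ($R{\left(m,r \right)} = -4 - \frac{m - 14}{r + 9} = -4 - \frac{-14 + m}{9 + r}$)
$- \frac{4695}{-3903} + \frac{R{\left(1 \left(3 - 3\right),c{\left(\frac{1}{7 + 0},-3 \right)} \right)}}{-771} = - \frac{4695}{-3903} + \frac{\frac{1}{9 - 2} \left(-22 - 1 \left(3 - 3\right) - -8\right)}{-771} = \left(-4695\right) \left(- \frac{1}{3903}\right) + \frac{-22 - 1 \cdot 0 + 8}{7} \left(- \frac{1}{771}\right) = \frac{1565}{1301} + \frac{-22 - 0 + 8}{7} \left(- \frac{1}{771}\right) = \frac{1565}{1301} + \frac{-22 + 0 + 8}{7} \left(- \frac{1}{771}\right) = \frac{1565}{1301} + \frac{1}{7} \left(-14\right) \left(- \frac{1}{771}\right) = \frac{1565}{1301} - - \frac{2}{771} = \frac{1565}{1301} + \frac{2}{771} = \frac{1209217}{1003071}$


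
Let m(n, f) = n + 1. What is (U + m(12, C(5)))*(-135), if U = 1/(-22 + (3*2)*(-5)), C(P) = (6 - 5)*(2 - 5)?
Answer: -91125/52 ≈ -1752.4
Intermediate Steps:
C(P) = -3 (C(P) = 1*(-3) = -3)
m(n, f) = 1 + n
U = -1/52 (U = 1/(-22 + 6*(-5)) = 1/(-22 - 30) = 1/(-52) = -1/52 ≈ -0.019231)
(U + m(12, C(5)))*(-135) = (-1/52 + (1 + 12))*(-135) = (-1/52 + 13)*(-135) = (675/52)*(-135) = -91125/52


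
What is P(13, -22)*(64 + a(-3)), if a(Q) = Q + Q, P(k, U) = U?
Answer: -1276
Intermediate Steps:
a(Q) = 2*Q
P(13, -22)*(64 + a(-3)) = -22*(64 + 2*(-3)) = -22*(64 - 6) = -22*58 = -1276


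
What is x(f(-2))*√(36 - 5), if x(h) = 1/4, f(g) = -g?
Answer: √31/4 ≈ 1.3919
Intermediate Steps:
x(h) = ¼
x(f(-2))*√(36 - 5) = √(36 - 5)/4 = √31/4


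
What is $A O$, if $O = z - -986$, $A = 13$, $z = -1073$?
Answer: $-1131$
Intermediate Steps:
$O = -87$ ($O = -1073 - -986 = -1073 + 986 = -87$)
$A O = 13 \left(-87\right) = -1131$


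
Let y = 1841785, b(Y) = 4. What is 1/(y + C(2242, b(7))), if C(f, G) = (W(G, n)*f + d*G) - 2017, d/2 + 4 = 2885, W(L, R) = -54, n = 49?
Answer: 1/1741748 ≈ 5.7414e-7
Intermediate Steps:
d = 5762 (d = -8 + 2*2885 = -8 + 5770 = 5762)
C(f, G) = -2017 - 54*f + 5762*G (C(f, G) = (-54*f + 5762*G) - 2017 = -2017 - 54*f + 5762*G)
1/(y + C(2242, b(7))) = 1/(1841785 + (-2017 - 54*2242 + 5762*4)) = 1/(1841785 + (-2017 - 121068 + 23048)) = 1/(1841785 - 100037) = 1/1741748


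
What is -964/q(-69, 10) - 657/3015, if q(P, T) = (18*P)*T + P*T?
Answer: -63409/439185 ≈ -0.14438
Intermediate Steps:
q(P, T) = 19*P*T (q(P, T) = 18*P*T + P*T = 19*P*T)
-964/q(-69, 10) - 657/3015 = -964/(19*(-69)*10) - 657/3015 = -964/(-13110) - 657*1/3015 = -964*(-1/13110) - 73/335 = 482/6555 - 73/335 = -63409/439185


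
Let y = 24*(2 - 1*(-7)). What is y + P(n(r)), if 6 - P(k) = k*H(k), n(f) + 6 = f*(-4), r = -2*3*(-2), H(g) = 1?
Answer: 276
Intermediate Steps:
r = 12 (r = -6*(-2) = 12)
n(f) = -6 - 4*f (n(f) = -6 + f*(-4) = -6 - 4*f)
P(k) = 6 - k
y = 216 (y = 24*(2 + 7) = 24*9 = 216)
y + P(n(r)) = 216 + (6 - (-6 - 4*12)) = 216 + (6 - (-6 - 48)) = 216 + (6 - 1*(-54)) = 216 + (6 + 54) = 216 + 60 = 276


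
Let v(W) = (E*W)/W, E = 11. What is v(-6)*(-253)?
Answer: -2783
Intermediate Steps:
v(W) = 11 (v(W) = (11*W)/W = 11)
v(-6)*(-253) = 11*(-253) = -2783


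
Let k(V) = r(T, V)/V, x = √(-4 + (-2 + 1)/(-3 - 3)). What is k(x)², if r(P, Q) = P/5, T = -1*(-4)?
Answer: -96/575 ≈ -0.16696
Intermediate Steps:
T = 4
x = I*√138/6 (x = √(-4 - 1/(-6)) = √(-4 - 1*(-⅙)) = √(-4 + ⅙) = √(-23/6) = I*√138/6 ≈ 1.9579*I)
r(P, Q) = P/5 (r(P, Q) = P*(⅕) = P/5)
k(V) = 4/(5*V) (k(V) = ((⅕)*4)/V = 4/(5*V))
k(x)² = (4/(5*((I*√138/6))))² = (4*(-I*√138/23)/5)² = (-4*I*√138/115)² = -96/575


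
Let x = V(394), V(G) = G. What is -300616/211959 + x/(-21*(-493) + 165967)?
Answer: -26460550637/18686305440 ≈ -1.4160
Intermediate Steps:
x = 394
-300616/211959 + x/(-21*(-493) + 165967) = -300616/211959 + 394/(-21*(-493) + 165967) = -300616*1/211959 + 394/(10353 + 165967) = -300616/211959 + 394/176320 = -300616/211959 + 394*(1/176320) = -300616/211959 + 197/88160 = -26460550637/18686305440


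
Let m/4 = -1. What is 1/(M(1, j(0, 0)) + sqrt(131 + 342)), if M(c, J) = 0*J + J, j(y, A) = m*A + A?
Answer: sqrt(473)/473 ≈ 0.045980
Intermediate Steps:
m = -4 (m = 4*(-1) = -4)
j(y, A) = -3*A (j(y, A) = -4*A + A = -3*A)
M(c, J) = J (M(c, J) = 0 + J = J)
1/(M(1, j(0, 0)) + sqrt(131 + 342)) = 1/(-3*0 + sqrt(131 + 342)) = 1/(0 + sqrt(473)) = 1/(sqrt(473)) = sqrt(473)/473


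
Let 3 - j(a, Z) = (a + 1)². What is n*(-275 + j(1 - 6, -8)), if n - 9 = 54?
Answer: -18144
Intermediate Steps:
n = 63 (n = 9 + 54 = 63)
j(a, Z) = 3 - (1 + a)² (j(a, Z) = 3 - (a + 1)² = 3 - (1 + a)²)
n*(-275 + j(1 - 6, -8)) = 63*(-275 + (3 - (1 + (1 - 6))²)) = 63*(-275 + (3 - (1 - 5)²)) = 63*(-275 + (3 - 1*(-4)²)) = 63*(-275 + (3 - 1*16)) = 63*(-275 + (3 - 16)) = 63*(-275 - 13) = 63*(-288) = -18144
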